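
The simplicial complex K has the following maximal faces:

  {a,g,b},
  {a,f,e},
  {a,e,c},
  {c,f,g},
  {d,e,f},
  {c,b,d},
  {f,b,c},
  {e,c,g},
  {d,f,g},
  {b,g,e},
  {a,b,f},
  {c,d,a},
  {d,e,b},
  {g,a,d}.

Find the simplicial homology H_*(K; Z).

Take the total order a < b < c < d < e < f < g on the vertex set. Then K (dimension 2) consists of the simplices:

  0-simplices (7): a, b, c, d, e, f, g
  1-simplices (21): ab, ac, ad, ae, af, ag, bc, bd, be, bf, bg, cd, ce, cf, cg, de, df, dg, ef, eg, fg
  2-simplices (14): abf, abg, acd, ace, adg, aef, bcd, bcf, bde, beg, ceg, cfg, def, dfg

Hence C_0 ≅ Z^7, C_1 ≅ Z^21, C_2 ≅ Z^14.

Boundary ∂_1: C_1 → C_0 is given by ∂[p,q] = [q] − [p].
This gives a 7×21 integer matrix of rank 6; reducing to Smith normal form yields diagonal entries (1,1,1,1,1,1).

The boundary map ∂_2: C_2 → C_1 sends each 2-simplex [p,q,r] to [q,r] − [p,r] + [p,q]. For instance
  ∂dfg = fg − dg + df,
  ∂abf = bf − af + ab.
The 21×14 boundary matrix has rank 13 and Smith normal form diag(1,1,1,1,1,1,1,1,1,1,1,1,1).

Computing H_k = (kernel of ∂_k) / (image of ∂_{k+1}):

  H_0: rank C_0 − rank ∂_1 = 7 − 6 = 1, and the invariant factors of ∂_1 are all 1, so H_0 = Z.
  H_1: rank ker ∂_1 − rank ∂_2 = (21 − 6) − 13 = 2, and the invariant factors of ∂_2 are all 1, so H_1 = Z^2.
  H_2: rank ker ∂_2 − rank ∂_3 = (14 − 13) − 0 = 1, and there is no ∂_3, so H_2 = Z.

H_0 = Z,  H_1 = Z^2,  H_2 = Z.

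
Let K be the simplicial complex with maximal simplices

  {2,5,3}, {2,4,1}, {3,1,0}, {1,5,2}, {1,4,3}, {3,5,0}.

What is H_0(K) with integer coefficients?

We work with the vertex ordering 0 < 1 < 2 < 3 < 4 < 5. The simplices of K, each written with vertices in increasing order, are:

  0-simplices (6): [0], [1], [2], [3], [4], [5]
  1-simplices (12): [0,1], [0,3], [0,5], [1,2], [1,3], [1,4], [1,5], [2,3], [2,4], [2,5], [3,4], [3,5]
  2-simplices (6): [0,1,3], [0,3,5], [1,2,4], [1,2,5], [1,3,4], [2,3,5]

so the chain groups are C_0 ≅ Z^6, C_1 ≅ Z^12, C_2 ≅ Z^6.

∂_1: C_1 → C_0 maps an edge to its endpoints' difference, ∂[p,q] = q − p.
The resulting 6×12 matrix has rank 5, and its Smith normal form has invariant factors (1,1,1,1,1).

The boundary map ∂_2: C_2 → C_1 maps a triangle to the signed sum of its edges. For instance
  ∂[1,2,5] = [2,5] − [1,5] + [1,2],
  ∂[0,1,3] = [1,3] − [0,3] + [0,1].
The 12×6 boundary matrix has rank 6 and Smith normal form diag(1,1,1,1,1,1).

Now H_k = ker ∂_k / im ∂_{k+1}, so:

  H_0: rank C_0 − rank ∂_1 = 6 − 5 = 1, and the invariant factors of ∂_1 are all 1, so H_0 = Z.

H_0 ≅ Z.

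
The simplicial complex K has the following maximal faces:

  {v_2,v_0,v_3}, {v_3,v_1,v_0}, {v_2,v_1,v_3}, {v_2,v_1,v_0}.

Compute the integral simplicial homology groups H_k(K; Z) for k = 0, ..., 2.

Take the total order v_0 < v_1 < v_2 < v_3 on the vertex set. Then K (dimension 2) consists of the simplices:

  0-simplices (4): [v_0], [v_1], [v_2], [v_3]
  1-simplices (6): [v_0,v_1], [v_0,v_2], [v_0,v_3], [v_1,v_2], [v_1,v_3], [v_2,v_3]
  2-simplices (4): [v_0,v_1,v_2], [v_0,v_1,v_3], [v_0,v_2,v_3], [v_1,v_2,v_3]

Hence C_0 ≅ Z^4, C_1 ≅ Z^6, C_2 ≅ Z^4.

The boundary map ∂_1: C_1 → C_0 maps an edge to its endpoints' difference, ∂[p,q] = q − p.
The 4×6 boundary matrix has rank 3 and Smith normal form diag(1,1,1).

The boundary map ∂_2: C_2 → C_1 sends each 2-simplex [p,q,r] to [q,r] − [p,r] + [p,q]. For instance
  ∂[v_0,v_2,v_3] = [v_2,v_3] − [v_0,v_3] + [v_0,v_2],
  ∂[v_1,v_2,v_3] = [v_2,v_3] − [v_1,v_3] + [v_1,v_2].
As a 6×4 matrix over Z this has rank 3, with invariant factors (1,1,1).

Reading off H_k = ker ∂_k / im ∂_{k+1}:

  H_0: rank C_0 − rank ∂_1 = 4 − 3 = 1, and the invariant factors of ∂_1 are all 1, so H_0 = Z.
  H_1: rank ker ∂_1 − rank ∂_2 = (6 − 3) − 3 = 0, and the invariant factors of ∂_2 are all 1, so H_1 = 0.
  H_2: rank ker ∂_2 − rank ∂_3 = (4 − 3) − 0 = 1, and there is no ∂_3, so H_2 = Z.

H_0 ≅ Z,  H_1 = 0,  H_2 ≅ Z.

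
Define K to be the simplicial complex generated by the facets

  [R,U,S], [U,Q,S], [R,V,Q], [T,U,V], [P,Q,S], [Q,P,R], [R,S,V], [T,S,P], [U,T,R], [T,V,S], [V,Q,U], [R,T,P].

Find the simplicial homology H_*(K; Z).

K has 7 vertices, 18 edges, 12 triangles.
rank ∂_0 = 0, rank ∂_1 = 6 ⇒ b_0 = 7 − 0 − 6 = 1; all invariant factors of ∂_1 are 1 so no torsion. So H_0 = Z.
rank ∂_1 = 6, rank ∂_2 = 12 ⇒ b_1 = 18 − 6 − 12 = 0; ∂_2 has invariant factor(s) [2] giving torsion. So H_1 = Z/2Z.
rank ∂_2 = 12, rank ∂_3 = 0 ⇒ b_2 = 12 − 12 − 0 = 0. So H_2 = 0.

H_0 = Z,  H_1 = Z/2Z,  H_2 = 0.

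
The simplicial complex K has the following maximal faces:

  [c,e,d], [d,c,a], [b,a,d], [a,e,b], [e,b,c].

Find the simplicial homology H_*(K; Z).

H_0 ≅ Z,  H_1 ≅ Z,  H_2 = 0.

Take the total order a < b < c < d < e on the vertex set. Then K (dimension 2) consists of the simplices:

  0-simplices (5): a, b, c, d, e
  1-simplices (10): ab, ac, ad, ae, bc, bd, be, cd, ce, de
  2-simplices (5): abd, abe, acd, bce, cde

so the chain groups are C_0 ≅ Z^5, C_1 ≅ Z^10, C_2 ≅ Z^5.

∂_1: C_1 → C_0 sends each edge [p,q] (with p < q) to q − p. For instance
  ∂ad = d − a.
As a 5×10 matrix over Z this has rank 4, with invariant factors (1,1,1,1).

∂_2: C_2 → C_1 acts by ∂[p,q,r] = [q,r] − [p,r] + [p,q]. For instance
  ∂bce = ce − be + bc,
  ∂abd = bd − ad + ab.
The 10×5 boundary matrix has rank 5 and Smith normal form diag(1,1,1,1,1).

Reading off H_k = ker ∂_k / im ∂_{k+1}:

  H_0: rank C_0 − rank ∂_1 = 5 − 4 = 1, and the invariant factors of ∂_1 are all 1, so H_0 ≅ Z.
  H_1: rank ker ∂_1 − rank ∂_2 = (10 − 4) − 5 = 1, and the invariant factors of ∂_2 are all 1, so H_1 ≅ Z.
  H_2: rank ker ∂_2 − rank ∂_3 = (5 − 5) − 0 = 0, and there is no ∂_3, so H_2 ≅ 0.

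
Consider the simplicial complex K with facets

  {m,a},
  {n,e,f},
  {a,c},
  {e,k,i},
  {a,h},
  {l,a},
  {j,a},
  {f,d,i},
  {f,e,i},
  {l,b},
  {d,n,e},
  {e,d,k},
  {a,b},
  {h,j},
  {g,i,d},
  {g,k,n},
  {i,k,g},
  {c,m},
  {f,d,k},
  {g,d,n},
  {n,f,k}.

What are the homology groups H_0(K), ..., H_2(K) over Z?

Fix the vertex order a < b < c < d < e < f < g < h < i < j < k < l < m < n and write every simplex with vertices in increasing order. Then dim K = 2 and the simplices of K are:

  0-simplices (14): a, b, c, d, e, f, g, h, i, j, k, l, m, n
  1-simplices (27): ab, ac, ah, aj, al, am, bl, cm, de, df, dg, di, dk, dn, ef, ei, ek, en, fi, fk, fn, gi, gk, gn, hj, ik, kn
  2-simplices (12): dek, den, dfi, dfk, dgi, dgn, efi, efn, eik, fkn, gik, gkn

Hence C_0 ≅ Z^14, C_1 ≅ Z^27, C_2 ≅ Z^12.

The boundary map ∂_1: C_1 → C_0 maps an edge to its endpoints' difference, ∂[p,q] = q − p. For instance
  ∂df = f − d.
The 14×27 boundary matrix has rank 12 and Smith normal form diag(1,1,1,1,1,1,1,1,1,1,1,1).

Boundary ∂_2: C_2 → C_1 acts by ∂[p,q,r] = [q,r] − [p,r] + [p,q]. For instance
  ∂gkn = kn − gn + gk,
  ∂dfk = fk − dk + df.
The 27×12 boundary matrix has rank 12 and Smith normal form diag(1,1,1,1,1,1,1,1,1,1,1,2).

Now H_k = ker ∂_k / im ∂_{k+1}, so:

  H_0: rank C_0 − rank ∂_1 = 14 − 12 = 2, and the invariant factors of ∂_1 are all 1, so H_0 ≅ Z^2.
  H_1: rank ker ∂_1 − rank ∂_2 = (27 − 12) − 12 = 3, and ∂_2 has invariant factor 2 > 1, so H_1 ≅ Z^3 ⊕ Z/2.
  H_2: rank ker ∂_2 − rank ∂_3 = (12 − 12) − 0 = 0, and there is no ∂_3, so H_2 ≅ 0.

(K is a triangulation of the disjoint union of a wedge of 3 circles and the real projective plane RP^2.)

H_0 = Z^2,  H_1 = Z^3 ⊕ Z/2,  H_2 = 0.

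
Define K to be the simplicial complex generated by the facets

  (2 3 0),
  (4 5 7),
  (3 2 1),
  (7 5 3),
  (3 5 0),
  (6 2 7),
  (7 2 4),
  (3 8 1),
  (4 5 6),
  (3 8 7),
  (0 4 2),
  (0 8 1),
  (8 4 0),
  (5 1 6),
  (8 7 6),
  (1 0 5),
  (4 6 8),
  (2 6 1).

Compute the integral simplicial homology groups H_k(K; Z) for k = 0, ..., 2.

K has 9 vertices, 27 edges, 18 triangles.
rank ∂_0 = 0, rank ∂_1 = 8 ⇒ b_0 = 9 − 0 − 8 = 1; all invariant factors of ∂_1 are 1 so no torsion. So H_0 ≅ Z.
rank ∂_1 = 8, rank ∂_2 = 18 ⇒ b_1 = 27 − 8 − 18 = 1; ∂_2 has invariant factor(s) [2] giving torsion. So H_1 ≅ Z × Z/2.
rank ∂_2 = 18, rank ∂_3 = 0 ⇒ b_2 = 18 − 18 − 0 = 0. So H_2 ≅ 0.

H_0 ≅ Z,  H_1 ≅ Z × Z/2,  H_2 = 0.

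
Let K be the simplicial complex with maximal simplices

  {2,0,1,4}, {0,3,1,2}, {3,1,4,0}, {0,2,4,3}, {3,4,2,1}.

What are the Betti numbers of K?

Fix the vertex order 0 < 1 < 2 < 3 < 4 and write every simplex with vertices in increasing order. Then dim K = 3 and the simplices of K are:

  0-simplices (5): [0], [1], [2], [3], [4]
  1-simplices (10): [0,1], [0,2], [0,3], [0,4], [1,2], [1,3], [1,4], [2,3], [2,4], [3,4]
  2-simplices (10): [0,1,2], [0,1,3], [0,1,4], [0,2,3], [0,2,4], [0,3,4], [1,2,3], [1,2,4], [1,3,4], [2,3,4]
  3-simplices (5): [0,1,2,3], [0,1,2,4], [0,1,3,4], [0,2,3,4], [1,2,3,4]

Hence C_0 ≅ Z^5, C_1 ≅ Z^10, C_2 ≅ Z^10, C_3 ≅ Z^5.

The boundary map ∂_1: C_1 → C_0 sends each edge [p,q] (with p < q) to q − p. For instance
  ∂[1,3] = [3] − [1].
The resulting 5×10 matrix has rank 4, and its Smith normal form has invariant factors (1,1,1,1).

The boundary map ∂_2: C_2 → C_1 acts by ∂[p,q,r] = [q,r] − [p,r] + [p,q]. For instance
  ∂[0,1,4] = [1,4] − [0,4] + [0,1],
  ∂[0,1,2] = [1,2] − [0,2] + [0,1].
This gives a 10×10 integer matrix of rank 6; reducing to Smith normal form yields diagonal entries (1,1,1,1,1,1).

Boundary ∂_3: C_3 → C_2 sends each 3-simplex σ to the alternating sum Σ_i (−1)^i (σ with its i-th vertex removed). For instance
  ∂[0,1,2,3] = [1,2,3] − [0,2,3] + [0,1,3] − [0,1,2],
  ∂[0,2,3,4] = [2,3,4] − [0,3,4] + [0,2,4] − [0,2,3].
As a 10×5 matrix over Z this has rank 4, with invariant factors (1,1,1,1).

From H_k ≅ ker(∂_k) / im(∂_{k+1}) we obtain:

  H_0: rank C_0 − rank ∂_1 = 5 − 4 = 1, and the invariant factors of ∂_1 are all 1, so H_0 ≅ Z.
  H_1: rank ker ∂_1 − rank ∂_2 = (10 − 4) − 6 = 0, and the invariant factors of ∂_2 are all 1, so H_1 ≅ 0.
  H_2: rank ker ∂_2 − rank ∂_3 = (10 − 6) − 4 = 0, and the invariant factors of ∂_3 are all 1, so H_2 ≅ 0.
  H_3: rank ker ∂_3 − rank ∂_4 = (5 − 4) − 0 = 1, and there is no ∂_4, so H_3 ≅ Z.

Hence the Betti numbers are b_0 = 1, b_1 = 0, b_2 = 0, b_3 = 1.

b_0 = 1, b_1 = 0, b_2 = 0, b_3 = 1.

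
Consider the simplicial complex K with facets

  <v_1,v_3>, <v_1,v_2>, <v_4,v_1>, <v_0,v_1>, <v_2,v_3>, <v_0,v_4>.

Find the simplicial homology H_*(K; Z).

Take the total order v_0 < v_1 < v_2 < v_3 < v_4 on the vertex set. Then K (dimension 1) consists of the simplices:

  0-simplices (5): [v_0], [v_1], [v_2], [v_3], [v_4]
  1-simplices (6): [v_0,v_1], [v_0,v_4], [v_1,v_2], [v_1,v_3], [v_1,v_4], [v_2,v_3]

giving chain groups C_0 ≅ Z^5, C_1 ≅ Z^6.

Boundary ∂_1: C_1 → C_0 maps an edge to its endpoints' difference, ∂[p,q] = q − p. For instance
  ∂[v_1,v_4] = [v_4] − [v_1].
The resulting 5×6 matrix has rank 4, and its Smith normal form has invariant factors (1,1,1,1).

Now H_k = ker ∂_k / im ∂_{k+1}, so:

  H_0: rank C_0 − rank ∂_1 = 5 − 4 = 1, and the invariant factors of ∂_1 are all 1, so H_0 ≅ Z.
  H_1: rank ker ∂_1 − rank ∂_2 = (6 − 4) − 0 = 2, and there is no ∂_2, so H_1 ≅ Z^2.

H_0 = Z,  H_1 = Z^2.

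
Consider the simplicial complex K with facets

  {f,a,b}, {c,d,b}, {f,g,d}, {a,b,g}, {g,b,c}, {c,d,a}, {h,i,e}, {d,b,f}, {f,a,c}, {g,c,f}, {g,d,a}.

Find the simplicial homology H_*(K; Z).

H_0 ≅ Z^2,  H_1 ≅ Z/2,  H_2 = 0.

Take the total order a < b < c < d < e < f < g < h < i on the vertex set. Then K (dimension 2) consists of the simplices:

  0-simplices (9): a, b, c, d, e, f, g, h, i
  1-simplices (18): ab, ac, ad, af, ag, bc, bd, bf, bg, cd, cf, cg, df, dg, eh, ei, fg, hi
  2-simplices (11): abf, abg, acd, acf, adg, bcd, bcg, bdf, cfg, dfg, ehi

Hence C_0 ≅ Z^9, C_1 ≅ Z^18, C_2 ≅ Z^11.

Boundary ∂_1: C_1 → C_0 is given by ∂[p,q] = [q] − [p]. For instance
  ∂eh = h − e.
The resulting 9×18 matrix has rank 7, and its Smith normal form has invariant factors (1,1,1,1,1,1,1).

∂_2: C_2 → C_1 acts by ∂[p,q,r] = [q,r] − [p,r] + [p,q]. For instance
  ∂abg = bg − ag + ab,
  ∂abf = bf − af + ab.
As a 18×11 matrix over Z this has rank 11, with invariant factors (1,1,1,1,1,1,1,1,1,1,2).

Now H_k = ker ∂_k / im ∂_{k+1}, so:

  H_0: rank C_0 − rank ∂_1 = 9 − 7 = 2, and the invariant factors of ∂_1 are all 1, so H_0 ≅ Z^2.
  H_1: rank ker ∂_1 − rank ∂_2 = (18 − 7) − 11 = 0, and ∂_2 has invariant factor 2 > 1, so H_1 ≅ Z/2.
  H_2: rank ker ∂_2 − rank ∂_3 = (11 − 11) − 0 = 0, and there is no ∂_3, so H_2 ≅ 0.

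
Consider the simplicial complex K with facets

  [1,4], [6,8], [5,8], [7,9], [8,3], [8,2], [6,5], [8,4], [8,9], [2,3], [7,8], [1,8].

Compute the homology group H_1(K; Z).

H_1 = Z^4.

Fix the vertex order 1 < 2 < 3 < 4 < 5 < 6 < 7 < 8 < 9 and write every simplex with vertices in increasing order. Then dim K = 1 and the simplices of K are:

  0-simplices (9): [1], [2], [3], [4], [5], [6], [7], [8], [9]
  1-simplices (12): [1,4], [1,8], [2,3], [2,8], [3,8], [4,8], [5,6], [5,8], [6,8], [7,8], [7,9], [8,9]

giving chain groups C_0 ≅ Z^9, C_1 ≅ Z^12.

∂_1: C_1 → C_0 maps an edge to its endpoints' difference, ∂[p,q] = q − p.
As a 9×12 matrix over Z this has rank 8, with invariant factors (1,1,1,1,1,1,1,1).

Computing H_k = (kernel of ∂_k) / (image of ∂_{k+1}):

  H_1: rank ker ∂_1 − rank ∂_2 = (12 − 8) − 0 = 4, and there is no ∂_2, so H_1 ≅ Z^4.

(K is a triangulation of a wedge of 4 circles.)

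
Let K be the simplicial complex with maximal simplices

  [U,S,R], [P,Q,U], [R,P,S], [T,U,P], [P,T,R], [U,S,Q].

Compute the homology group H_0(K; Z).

Fix the vertex order P < Q < R < S < T < U and write every simplex with vertices in increasing order. Then dim K = 2 and the simplices of K are:

  0-simplices (6): P, Q, R, S, T, U
  1-simplices (12): PQ, PR, PS, PT, PU, QS, QU, RS, RT, RU, SU, TU
  2-simplices (6): PQU, PRS, PRT, PTU, QSU, RSU

Hence C_0 ≅ Z^6, C_1 ≅ Z^12, C_2 ≅ Z^6.

The boundary map ∂_1: C_1 → C_0 maps an edge to its endpoints' difference, ∂[p,q] = q − p.
As a 6×12 matrix over Z this has rank 5, with invariant factors (1,1,1,1,1).

Boundary ∂_2: C_2 → C_1 acts by ∂[p,q,r] = [q,r] − [p,r] + [p,q]. For instance
  ∂PQU = QU − PU + PQ,
  ∂RSU = SU − RU + RS.
This gives a 12×6 integer matrix of rank 6; reducing to Smith normal form yields diagonal entries (1,1,1,1,1,1).

Now H_k = ker ∂_k / im ∂_{k+1}, so:

  H_0: rank C_0 − rank ∂_1 = 6 − 5 = 1, and the invariant factors of ∂_1 are all 1, so H_0 ≅ Z.

H_0 ≅ Z.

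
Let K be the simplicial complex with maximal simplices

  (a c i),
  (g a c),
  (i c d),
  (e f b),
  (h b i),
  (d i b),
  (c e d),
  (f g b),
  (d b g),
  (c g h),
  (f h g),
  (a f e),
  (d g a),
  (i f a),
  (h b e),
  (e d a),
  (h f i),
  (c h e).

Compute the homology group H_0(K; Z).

Order the vertices as a < b < c < d < e < f < g < h < i. Listing each simplex with vertices in this order, K has dimension 2 with simplices:

  0-simplices (9): a, b, c, d, e, f, g, h, i
  1-simplices (27): ac, ad, ae, af, ag, ai, bd, be, bf, bg, bh, bi, cd, ce, cg, ch, ci, de, dg, di, ef, eh, fg, fh, fi, gh, hi
  2-simplices (18): acg, aci, ade, adg, aef, afi, bdg, bdi, bef, beh, bfg, bhi, cde, cdi, ceh, cgh, fgh, fhi

giving chain groups C_0 ≅ Z^9, C_1 ≅ Z^27, C_2 ≅ Z^18.

Boundary ∂_1: C_1 → C_0 sends each edge [p,q] (with p < q) to q − p.
As a 9×27 matrix over Z this has rank 8, with invariant factors (1,1,1,1,1,1,1,1).

Boundary ∂_2: C_2 → C_1 maps a triangle to the signed sum of its edges. For instance
  ∂beh = eh − bh + be,
  ∂bdi = di − bi + bd.
As a 27×18 matrix over Z this has rank 18, with invariant factors (1,1,1,1,1,1,1,1,1,1,1,1,1,1,1,1,1,2).

Computing H_k = (kernel of ∂_k) / (image of ∂_{k+1}):

  H_0: rank C_0 − rank ∂_1 = 9 − 8 = 1, and the invariant factors of ∂_1 are all 1, so H_0 ≅ Z.

(K is a triangulation of the Klein bottle.)

H_0 = Z.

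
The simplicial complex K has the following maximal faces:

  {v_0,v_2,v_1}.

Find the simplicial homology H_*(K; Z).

H_0 ≅ Z,  H_1 = 0,  H_2 = 0.

Fix the vertex order v_0 < v_1 < v_2 and write every simplex with vertices in increasing order. Then dim K = 2 and the simplices of K are:

  0-simplices (3): [v_0], [v_1], [v_2]
  1-simplices (3): [v_0,v_1], [v_0,v_2], [v_1,v_2]
  2-simplices (1): [v_0,v_1,v_2]

giving chain groups C_0 ≅ Z^3, C_1 ≅ Z^3, C_2 ≅ Z^1.

Boundary ∂_1: C_1 → C_0 sends each edge [p,q] (with p < q) to q − p. For instance
  ∂[v_0,v_2] = [v_2] − [v_0].
As a 3×3 matrix over Z this has rank 2, with invariant factors (1,1).

Boundary ∂_2: C_2 → C_1 maps a triangle to the signed sum of its edges. For instance
  ∂[v_0,v_1,v_2] = [v_1,v_2] − [v_0,v_2] + [v_0,v_1].
The resulting 3×1 matrix has rank 1, and its Smith normal form has invariant factors (1).

From H_k ≅ ker(∂_k) / im(∂_{k+1}) we obtain:

  H_0: rank C_0 − rank ∂_1 = 3 − 2 = 1, and the invariant factors of ∂_1 are all 1, so H_0 ≅ Z.
  H_1: rank ker ∂_1 − rank ∂_2 = (3 − 2) − 1 = 0, and the invariant factors of ∂_2 are all 1, so H_1 ≅ 0.
  H_2: rank ker ∂_2 − rank ∂_3 = (1 − 1) − 0 = 0, and there is no ∂_3, so H_2 ≅ 0.

(K is a triangulation of the 2-simplex.)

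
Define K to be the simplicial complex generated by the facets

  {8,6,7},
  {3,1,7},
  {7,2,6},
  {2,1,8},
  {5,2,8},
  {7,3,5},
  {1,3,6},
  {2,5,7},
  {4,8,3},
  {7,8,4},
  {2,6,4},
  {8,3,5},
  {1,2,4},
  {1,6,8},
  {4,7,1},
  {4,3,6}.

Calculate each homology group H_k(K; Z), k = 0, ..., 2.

K has 8 vertices, 24 edges, 16 triangles.
rank ∂_0 = 0, rank ∂_1 = 7 ⇒ b_0 = 8 − 0 − 7 = 1; all invariant factors of ∂_1 are 1 so no torsion. So H_0 = Z.
rank ∂_1 = 7, rank ∂_2 = 15 ⇒ b_1 = 24 − 7 − 15 = 2; all invariant factors of ∂_2 are 1 so no torsion. So H_1 = Z^2.
rank ∂_2 = 15, rank ∂_3 = 0 ⇒ b_2 = 16 − 15 − 0 = 1. So H_2 = Z.

H_0 ≅ Z,  H_1 ≅ Z^2,  H_2 ≅ Z.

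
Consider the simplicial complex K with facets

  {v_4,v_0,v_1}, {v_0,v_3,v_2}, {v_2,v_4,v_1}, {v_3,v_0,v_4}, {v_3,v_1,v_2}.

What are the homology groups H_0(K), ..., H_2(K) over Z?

H_0 ≅ Z,  H_1 ≅ Z,  H_2 = 0.

Take the total order v_0 < v_1 < v_2 < v_3 < v_4 on the vertex set. Then K (dimension 2) consists of the simplices:

  0-simplices (5): [v_0], [v_1], [v_2], [v_3], [v_4]
  1-simplices (10): [v_0,v_1], [v_0,v_2], [v_0,v_3], [v_0,v_4], [v_1,v_2], [v_1,v_3], [v_1,v_4], [v_2,v_3], [v_2,v_4], [v_3,v_4]
  2-simplices (5): [v_0,v_1,v_4], [v_0,v_2,v_3], [v_0,v_3,v_4], [v_1,v_2,v_3], [v_1,v_2,v_4]

giving chain groups C_0 ≅ Z^5, C_1 ≅ Z^10, C_2 ≅ Z^5.

∂_1: C_1 → C_0 sends each edge [p,q] (with p < q) to q − p.
The 5×10 boundary matrix has rank 4 and Smith normal form diag(1,1,1,1).

∂_2: C_2 → C_1 acts by ∂[p,q,r] = [q,r] − [p,r] + [p,q]. For instance
  ∂[v_1,v_2,v_3] = [v_2,v_3] − [v_1,v_3] + [v_1,v_2],
  ∂[v_1,v_2,v_4] = [v_2,v_4] − [v_1,v_4] + [v_1,v_2].
The 10×5 boundary matrix has rank 5 and Smith normal form diag(1,1,1,1,1).

From H_k ≅ ker(∂_k) / im(∂_{k+1}) we obtain:

  H_0: rank C_0 − rank ∂_1 = 5 − 4 = 1, and the invariant factors of ∂_1 are all 1, so H_0 = Z.
  H_1: rank ker ∂_1 − rank ∂_2 = (10 − 4) − 5 = 1, and the invariant factors of ∂_2 are all 1, so H_1 = Z.
  H_2: rank ker ∂_2 − rank ∂_3 = (5 − 5) − 0 = 0, and there is no ∂_3, so H_2 = 0.

(K is a triangulation of the Möbius band.)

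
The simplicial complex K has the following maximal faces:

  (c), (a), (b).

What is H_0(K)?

H_0 = Z^3.

Order the vertices as a < b < c. Listing each simplex with vertices in this order, K has dimension 0 with simplices:

  0-simplices (3): a, b, c

so the chain groups are C_0 ≅ Z^3.

Now H_k = ker ∂_k / im ∂_{k+1}, so:

  H_0: rank C_0 − rank ∂_1 = 3 − 0 = 3, and there is no ∂_1, so H_0 = Z^3.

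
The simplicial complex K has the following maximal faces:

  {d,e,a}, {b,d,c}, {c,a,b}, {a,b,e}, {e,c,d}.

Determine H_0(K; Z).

Order the vertices as a < b < c < d < e. Listing each simplex with vertices in this order, K has dimension 2 with simplices:

  0-simplices (5): a, b, c, d, e
  1-simplices (10): ab, ac, ad, ae, bc, bd, be, cd, ce, de
  2-simplices (5): abc, abe, ade, bcd, cde

so the chain groups are C_0 ≅ Z^5, C_1 ≅ Z^10, C_2 ≅ Z^5.

∂_1: C_1 → C_0 sends each edge [p,q] (with p < q) to q − p. For instance
  ∂ad = d − a.
The resulting 5×10 matrix has rank 4, and its Smith normal form has invariant factors (1,1,1,1).

The boundary map ∂_2: C_2 → C_1 maps a triangle to the signed sum of its edges. For instance
  ∂bcd = cd − bd + bc,
  ∂abc = bc − ac + ab.
As a 10×5 matrix over Z this has rank 5, with invariant factors (1,1,1,1,1).

Reading off H_k = ker ∂_k / im ∂_{k+1}:

  H_0: rank C_0 − rank ∂_1 = 5 − 4 = 1, and the invariant factors of ∂_1 are all 1, so H_0 = Z.

H_0 = Z.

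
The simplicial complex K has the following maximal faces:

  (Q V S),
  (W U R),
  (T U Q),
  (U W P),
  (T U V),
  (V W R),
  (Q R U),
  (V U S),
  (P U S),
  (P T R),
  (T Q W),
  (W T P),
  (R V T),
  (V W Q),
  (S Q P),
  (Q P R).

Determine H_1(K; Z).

H_1 ≅ Z^2.

Take the total order P < Q < R < S < T < U < V < W on the vertex set. Then K (dimension 2) consists of the simplices:

  0-simplices (8): P, Q, R, S, T, U, V, W
  1-simplices (24): PQ, PR, PS, PT, PU, PW, QR, QS, QT, QU, QV, QW, RT, RU, RV, RW, SU, SV, TU, TV, TW, UV, UW, VW
  2-simplices (16): PQR, PQS, PRT, PSU, PTW, PUW, QRU, QSV, QTU, QTW, QVW, RTV, RUW, RVW, SUV, TUV

Hence C_0 ≅ Z^8, C_1 ≅ Z^24, C_2 ≅ Z^16.

The boundary map ∂_1: C_1 → C_0 is given by ∂[p,q] = [q] − [p].
The resulting 8×24 matrix has rank 7, and its Smith normal form has invariant factors (1,1,1,1,1,1,1).

∂_2: C_2 → C_1 maps a triangle to the signed sum of its edges. For instance
  ∂PTW = TW − PW + PT,
  ∂PQR = QR − PR + PQ.
This gives a 24×16 integer matrix of rank 15; reducing to Smith normal form yields diagonal entries (1,1,1,1,1,1,1,1,1,1,1,1,1,1,1).

Reading off H_k = ker ∂_k / im ∂_{k+1}:

  H_1: rank ker ∂_1 − rank ∂_2 = (24 − 7) − 15 = 2, and the invariant factors of ∂_2 are all 1, so H_1 ≅ Z^2.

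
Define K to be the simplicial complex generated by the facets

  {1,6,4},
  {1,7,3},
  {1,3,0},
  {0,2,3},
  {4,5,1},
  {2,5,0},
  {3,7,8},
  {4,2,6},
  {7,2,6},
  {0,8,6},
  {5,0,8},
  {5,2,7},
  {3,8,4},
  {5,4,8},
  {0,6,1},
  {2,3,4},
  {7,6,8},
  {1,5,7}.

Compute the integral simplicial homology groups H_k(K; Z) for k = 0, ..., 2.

H_0 = Z,  H_1 = Z^2,  H_2 = Z.

Order the vertices as 0 < 1 < 2 < 3 < 4 < 5 < 6 < 7 < 8. Listing each simplex with vertices in this order, K has dimension 2 with simplices:

  0-simplices (9): [0], [1], [2], [3], [4], [5], [6], [7], [8]
  1-simplices (27): (27 of them)
  2-simplices (18): [0,1,3], [0,1,6], [0,2,3], [0,2,5], [0,5,8], [0,6,8], [1,3,7], [1,4,5], [1,4,6], [1,5,7], [2,3,4], [2,4,6], [2,5,7], [2,6,7], [3,4,8], [3,7,8], [4,5,8], [6,7,8]

Hence C_0 ≅ Z^9, C_1 ≅ Z^27, C_2 ≅ Z^18.

Boundary ∂_1: C_1 → C_0 maps an edge to its endpoints' difference, ∂[p,q] = q − p.
The resulting 9×27 matrix has rank 8, and its Smith normal form has invariant factors (1,1,1,1,1,1,1,1).

The boundary map ∂_2: C_2 → C_1 maps a triangle to the signed sum of its edges. For instance
  ∂[0,2,5] = [2,5] − [0,5] + [0,2],
  ∂[0,5,8] = [5,8] − [0,8] + [0,5].
As a 27×18 matrix over Z this has rank 17, with invariant factors (1,1,1,1,1,1,1,1,1,1,1,1,1,1,1,1,1).

Reading off H_k = ker ∂_k / im ∂_{k+1}:

  H_0: rank C_0 − rank ∂_1 = 9 − 8 = 1, and the invariant factors of ∂_1 are all 1, so H_0 ≅ Z.
  H_1: rank ker ∂_1 − rank ∂_2 = (27 − 8) − 17 = 2, and the invariant factors of ∂_2 are all 1, so H_1 ≅ Z^2.
  H_2: rank ker ∂_2 − rank ∂_3 = (18 − 17) − 0 = 1, and there is no ∂_3, so H_2 ≅ Z.

As a check, the Euler characteristic is 9 − 27 + 18 = 0, which agrees with 1 − 2 + 1 = 0.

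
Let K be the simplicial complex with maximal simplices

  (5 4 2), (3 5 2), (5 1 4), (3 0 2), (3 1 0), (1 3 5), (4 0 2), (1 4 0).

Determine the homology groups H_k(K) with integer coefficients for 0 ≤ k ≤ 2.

K has 6 vertices, 12 edges, 8 triangles.
rank ∂_0 = 0, rank ∂_1 = 5 ⇒ b_0 = 6 − 0 − 5 = 1; all invariant factors of ∂_1 are 1 so no torsion. So H_0 ≅ Z.
rank ∂_1 = 5, rank ∂_2 = 7 ⇒ b_1 = 12 − 5 − 7 = 0; all invariant factors of ∂_2 are 1 so no torsion. So H_1 ≅ 0.
rank ∂_2 = 7, rank ∂_3 = 0 ⇒ b_2 = 8 − 7 − 0 = 1. So H_2 ≅ Z.

H_0 = Z,  H_1 = 0,  H_2 = Z.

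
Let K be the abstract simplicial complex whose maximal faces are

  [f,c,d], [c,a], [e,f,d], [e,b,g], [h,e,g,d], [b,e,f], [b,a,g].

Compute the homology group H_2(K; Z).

H_2 ≅ 0.

K has 8 vertices, 16 edges, 9 triangles, 1 3-simplex.
rank ∂_2 = 8, rank ∂_3 = 1 ⇒ b_2 = 9 − 8 − 1 = 0; all invariant factors of ∂_3 are 1 so no torsion. So H_2 ≅ 0.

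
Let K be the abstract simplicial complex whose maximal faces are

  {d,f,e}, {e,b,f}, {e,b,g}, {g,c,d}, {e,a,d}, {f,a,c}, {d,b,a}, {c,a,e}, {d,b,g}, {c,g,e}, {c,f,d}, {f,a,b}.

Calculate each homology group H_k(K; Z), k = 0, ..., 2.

Order the vertices as a < b < c < d < e < f < g. Listing each simplex with vertices in this order, K has dimension 2 with simplices:

  0-simplices (7): a, b, c, d, e, f, g
  1-simplices (18): ab, ac, ad, ae, af, bd, be, bf, bg, cd, ce, cf, cg, de, df, dg, ef, eg
  2-simplices (12): abd, abf, ace, acf, ade, bdg, bef, beg, cdf, cdg, ceg, def

giving chain groups C_0 ≅ Z^7, C_1 ≅ Z^18, C_2 ≅ Z^12.

The boundary map ∂_1: C_1 → C_0 is given by ∂[p,q] = [q] − [p].
The 7×18 boundary matrix has rank 6 and Smith normal form diag(1,1,1,1,1,1).

Boundary ∂_2: C_2 → C_1 maps a triangle to the signed sum of its edges. For instance
  ∂ceg = eg − cg + ce,
  ∂cdg = dg − cg + cd.
This gives a 18×12 integer matrix of rank 12; reducing to Smith normal form yields diagonal entries (1,1,1,1,1,1,1,1,1,1,1,2).

From H_k ≅ ker(∂_k) / im(∂_{k+1}) we obtain:

  H_0: rank C_0 − rank ∂_1 = 7 − 6 = 1, and the invariant factors of ∂_1 are all 1, so H_0 ≅ Z.
  H_1: rank ker ∂_1 − rank ∂_2 = (18 − 6) − 12 = 0, and ∂_2 has invariant factor 2 > 1, so H_1 ≅ Z/2Z.
  H_2: rank ker ∂_2 − rank ∂_3 = (12 − 12) − 0 = 0, and there is no ∂_3, so H_2 ≅ 0.

As a check, the Euler characteristic is 7 − 18 + 12 = 1, which agrees with 1 − 0 + 0 = 1.

H_0 ≅ Z,  H_1 ≅ Z/2Z,  H_2 = 0.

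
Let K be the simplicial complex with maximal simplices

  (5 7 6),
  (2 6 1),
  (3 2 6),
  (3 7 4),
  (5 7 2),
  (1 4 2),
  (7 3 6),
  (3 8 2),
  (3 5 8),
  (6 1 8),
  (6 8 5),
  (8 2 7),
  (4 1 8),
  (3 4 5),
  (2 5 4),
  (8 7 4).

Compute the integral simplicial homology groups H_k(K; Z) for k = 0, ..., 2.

Order the vertices as 1 < 2 < 3 < 4 < 5 < 6 < 7 < 8. Listing each simplex with vertices in this order, K has dimension 2 with simplices:

  0-simplices (8): [1], [2], [3], [4], [5], [6], [7], [8]
  1-simplices (24): (24 of them)
  2-simplices (16): [1,2,4], [1,2,6], [1,4,8], [1,6,8], [2,3,6], [2,3,8], [2,4,5], [2,5,7], [2,7,8], [3,4,5], [3,4,7], [3,5,8], [3,6,7], [4,7,8], [5,6,7], [5,6,8]

Hence C_0 ≅ Z^8, C_1 ≅ Z^24, C_2 ≅ Z^16.

Boundary ∂_1: C_1 → C_0 sends each edge [p,q] (with p < q) to q − p. For instance
  ∂[1,8] = [8] − [1].
As a 8×24 matrix over Z this has rank 7, with invariant factors (1,1,1,1,1,1,1).

The boundary map ∂_2: C_2 → C_1 acts by ∂[p,q,r] = [q,r] − [p,r] + [p,q]. For instance
  ∂[4,7,8] = [7,8] − [4,8] + [4,7],
  ∂[2,5,7] = [5,7] − [2,7] + [2,5].
This gives a 24×16 integer matrix of rank 15; reducing to Smith normal form yields diagonal entries (1,1,1,1,1,1,1,1,1,1,1,1,1,1,1).

From H_k ≅ ker(∂_k) / im(∂_{k+1}) we obtain:

  H_0: rank C_0 − rank ∂_1 = 8 − 7 = 1, and the invariant factors of ∂_1 are all 1, so H_0 = Z.
  H_1: rank ker ∂_1 − rank ∂_2 = (24 − 7) − 15 = 2, and the invariant factors of ∂_2 are all 1, so H_1 = Z^2.
  H_2: rank ker ∂_2 − rank ∂_3 = (16 − 15) − 0 = 1, and there is no ∂_3, so H_2 = Z.

As a check, the Euler characteristic is 8 − 24 + 16 = 0, which agrees with 1 − 2 + 1 = 0.

H_0 = Z,  H_1 = Z^2,  H_2 = Z.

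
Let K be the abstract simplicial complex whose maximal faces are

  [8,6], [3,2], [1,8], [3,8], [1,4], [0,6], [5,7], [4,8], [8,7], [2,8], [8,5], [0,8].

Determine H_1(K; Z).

Order the vertices as 0 < 1 < 2 < 3 < 4 < 5 < 6 < 7 < 8. Listing each simplex with vertices in this order, K has dimension 1 with simplices:

  0-simplices (9): [0], [1], [2], [3], [4], [5], [6], [7], [8]
  1-simplices (12): [0,6], [0,8], [1,4], [1,8], [2,3], [2,8], [3,8], [4,8], [5,7], [5,8], [6,8], [7,8]

giving chain groups C_0 ≅ Z^9, C_1 ≅ Z^12.

Boundary ∂_1: C_1 → C_0 sends each edge [p,q] (with p < q) to q − p. For instance
  ∂[1,8] = [8] − [1].
The 9×12 boundary matrix has rank 8 and Smith normal form diag(1,1,1,1,1,1,1,1).

Now H_k = ker ∂_k / im ∂_{k+1}, so:

  H_1: rank ker ∂_1 − rank ∂_2 = (12 − 8) − 0 = 4, and there is no ∂_2, so H_1 ≅ Z^4.

H_1 = Z^4.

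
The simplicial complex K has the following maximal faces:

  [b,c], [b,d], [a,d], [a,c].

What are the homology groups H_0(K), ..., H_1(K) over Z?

H_0 ≅ Z,  H_1 ≅ Z.

K has 4 vertices, 4 edges.
rank ∂_0 = 0, rank ∂_1 = 3 ⇒ b_0 = 4 − 0 − 3 = 1; all invariant factors of ∂_1 are 1 so no torsion. So H_0 ≅ Z.
rank ∂_1 = 3, rank ∂_2 = 0 ⇒ b_1 = 4 − 3 − 0 = 1. So H_1 ≅ Z.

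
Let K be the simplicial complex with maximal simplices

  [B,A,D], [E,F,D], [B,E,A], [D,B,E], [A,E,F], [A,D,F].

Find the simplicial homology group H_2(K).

H_2 ≅ Z.

Take the total order A < B < D < E < F on the vertex set. Then K (dimension 2) consists of the simplices:

  0-simplices (5): A, B, D, E, F
  1-simplices (9): AB, AD, AE, AF, BD, BE, DE, DF, EF
  2-simplices (6): ABD, ABE, ADF, AEF, BDE, DEF

Hence C_0 ≅ Z^5, C_1 ≅ Z^9, C_2 ≅ Z^6.

Boundary ∂_1: C_1 → C_0 is given by ∂[p,q] = [q] − [p]. For instance
  ∂AD = D − A.
As a 5×9 matrix over Z this has rank 4, with invariant factors (1,1,1,1).

Boundary ∂_2: C_2 → C_1 maps a triangle to the signed sum of its edges. For instance
  ∂ADF = DF − AF + AD,
  ∂BDE = DE − BE + BD.
The resulting 9×6 matrix has rank 5, and its Smith normal form has invariant factors (1,1,1,1,1).

Now H_k = ker ∂_k / im ∂_{k+1}, so:

  H_2: rank ker ∂_2 − rank ∂_3 = (6 − 5) − 0 = 1, and there is no ∂_3, so H_2 = Z.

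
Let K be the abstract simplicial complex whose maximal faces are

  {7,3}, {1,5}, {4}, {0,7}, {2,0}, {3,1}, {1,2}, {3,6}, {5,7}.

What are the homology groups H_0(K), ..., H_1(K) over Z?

Order the vertices as 0 < 1 < 2 < 3 < 4 < 5 < 6 < 7. Listing each simplex with vertices in this order, K has dimension 1 with simplices:

  0-simplices (8): [0], [1], [2], [3], [4], [5], [6], [7]
  1-simplices (8): [0,2], [0,7], [1,2], [1,3], [1,5], [3,6], [3,7], [5,7]

giving chain groups C_0 ≅ Z^8, C_1 ≅ Z^8.

∂_1: C_1 → C_0 maps an edge to its endpoints' difference, ∂[p,q] = q − p. For instance
  ∂[0,2] = [2] − [0].
This gives a 8×8 integer matrix of rank 6; reducing to Smith normal form yields diagonal entries (1,1,1,1,1,1).

From H_k ≅ ker(∂_k) / im(∂_{k+1}) we obtain:

  H_0: rank C_0 − rank ∂_1 = 8 − 6 = 2, and the invariant factors of ∂_1 are all 1, so H_0 = Z^2.
  H_1: rank ker ∂_1 − rank ∂_2 = (8 − 6) − 0 = 2, and there is no ∂_2, so H_1 = Z^2.

As a check, the Euler characteristic is 8 − 8 = 0, which agrees with 2 − 2 = 0.

H_0 ≅ Z^2,  H_1 ≅ Z^2.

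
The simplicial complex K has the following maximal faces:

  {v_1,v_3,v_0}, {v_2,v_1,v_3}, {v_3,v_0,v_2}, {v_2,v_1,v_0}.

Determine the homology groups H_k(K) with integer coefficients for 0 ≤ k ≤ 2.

H_0 = Z,  H_1 = 0,  H_2 = Z.

Order the vertices as v_0 < v_1 < v_2 < v_3. Listing each simplex with vertices in this order, K has dimension 2 with simplices:

  0-simplices (4): [v_0], [v_1], [v_2], [v_3]
  1-simplices (6): [v_0,v_1], [v_0,v_2], [v_0,v_3], [v_1,v_2], [v_1,v_3], [v_2,v_3]
  2-simplices (4): [v_0,v_1,v_2], [v_0,v_1,v_3], [v_0,v_2,v_3], [v_1,v_2,v_3]

Hence C_0 ≅ Z^4, C_1 ≅ Z^6, C_2 ≅ Z^4.

Boundary ∂_1: C_1 → C_0 is given by ∂[p,q] = [q] − [p].
The 4×6 boundary matrix has rank 3 and Smith normal form diag(1,1,1).

The boundary map ∂_2: C_2 → C_1 sends each 2-simplex [p,q,r] to [q,r] − [p,r] + [p,q]. For instance
  ∂[v_0,v_1,v_3] = [v_1,v_3] − [v_0,v_3] + [v_0,v_1],
  ∂[v_0,v_1,v_2] = [v_1,v_2] − [v_0,v_2] + [v_0,v_1].
This gives a 6×4 integer matrix of rank 3; reducing to Smith normal form yields diagonal entries (1,1,1).

Reading off H_k = ker ∂_k / im ∂_{k+1}:

  H_0: rank C_0 − rank ∂_1 = 4 − 3 = 1, and the invariant factors of ∂_1 are all 1, so H_0 ≅ Z.
  H_1: rank ker ∂_1 − rank ∂_2 = (6 − 3) − 3 = 0, and the invariant factors of ∂_2 are all 1, so H_1 ≅ 0.
  H_2: rank ker ∂_2 − rank ∂_3 = (4 − 3) − 0 = 1, and there is no ∂_3, so H_2 ≅ Z.

As a check, the Euler characteristic is 4 − 6 + 4 = 2, which agrees with 1 − 0 + 1 = 2.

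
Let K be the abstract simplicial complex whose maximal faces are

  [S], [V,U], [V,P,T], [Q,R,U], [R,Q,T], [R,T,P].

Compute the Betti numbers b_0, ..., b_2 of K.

Take the total order P < Q < R < S < T < U < V on the vertex set. Then K (dimension 2) consists of the simplices:

  0-simplices (7): P, Q, R, S, T, U, V
  1-simplices (10): PR, PT, PV, QR, QT, QU, RT, RU, TV, UV
  2-simplices (4): PRT, PTV, QRT, QRU

so the chain groups are C_0 ≅ Z^7, C_1 ≅ Z^10, C_2 ≅ Z^4.

∂_1: C_1 → C_0 is given by ∂[p,q] = [q] − [p]. For instance
  ∂PT = T − P.
This gives a 7×10 integer matrix of rank 5; reducing to Smith normal form yields diagonal entries (1,1,1,1,1).

Boundary ∂_2: C_2 → C_1 maps a triangle to the signed sum of its edges. For instance
  ∂QRT = RT − QT + QR,
  ∂PRT = RT − PT + PR.
The 10×4 boundary matrix has rank 4 and Smith normal form diag(1,1,1,1).

Reading off H_k = ker ∂_k / im ∂_{k+1}:

  H_0: rank C_0 − rank ∂_1 = 7 − 5 = 2, and the invariant factors of ∂_1 are all 1, so H_0 ≅ Z^2.
  H_1: rank ker ∂_1 − rank ∂_2 = (10 − 5) − 4 = 1, and the invariant factors of ∂_2 are all 1, so H_1 ≅ Z.
  H_2: rank ker ∂_2 − rank ∂_3 = (4 − 4) − 0 = 0, and there is no ∂_3, so H_2 ≅ 0.

As a check, the Euler characteristic is 7 − 10 + 4 = 1, which agrees with 2 − 1 + 0 = 1.

Hence the Betti numbers are b_0 = 2, b_1 = 1, b_2 = 0.

b_0 = 2, b_1 = 1, b_2 = 0.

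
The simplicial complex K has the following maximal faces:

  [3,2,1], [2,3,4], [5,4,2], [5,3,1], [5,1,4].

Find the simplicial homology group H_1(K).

Order the vertices as 1 < 2 < 3 < 4 < 5. Listing each simplex with vertices in this order, K has dimension 2 with simplices:

  0-simplices (5): [1], [2], [3], [4], [5]
  1-simplices (10): [1,2], [1,3], [1,4], [1,5], [2,3], [2,4], [2,5], [3,4], [3,5], [4,5]
  2-simplices (5): [1,2,3], [1,3,5], [1,4,5], [2,3,4], [2,4,5]

giving chain groups C_0 ≅ Z^5, C_1 ≅ Z^10, C_2 ≅ Z^5.

∂_1: C_1 → C_0 maps an edge to its endpoints' difference, ∂[p,q] = q − p. For instance
  ∂[1,5] = [5] − [1].
As a 5×10 matrix over Z this has rank 4, with invariant factors (1,1,1,1).

The boundary map ∂_2: C_2 → C_1 acts by ∂[p,q,r] = [q,r] − [p,r] + [p,q]. For instance
  ∂[1,2,3] = [2,3] − [1,3] + [1,2],
  ∂[2,4,5] = [4,5] − [2,5] + [2,4].
As a 10×5 matrix over Z this has rank 5, with invariant factors (1,1,1,1,1).

Now H_k = ker ∂_k / im ∂_{k+1}, so:

  H_1: rank ker ∂_1 − rank ∂_2 = (10 − 4) − 5 = 1, and the invariant factors of ∂_2 are all 1, so H_1 = Z.

H_1 = Z.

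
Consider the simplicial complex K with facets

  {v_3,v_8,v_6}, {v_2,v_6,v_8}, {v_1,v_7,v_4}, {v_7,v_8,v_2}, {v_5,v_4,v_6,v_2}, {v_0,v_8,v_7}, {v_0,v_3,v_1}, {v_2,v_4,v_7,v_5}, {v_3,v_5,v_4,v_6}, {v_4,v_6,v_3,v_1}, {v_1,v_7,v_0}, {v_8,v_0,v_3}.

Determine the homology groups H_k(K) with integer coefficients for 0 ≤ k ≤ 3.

Take the total order v_0 < v_1 < v_2 < v_3 < v_4 < v_5 < v_6 < v_7 < v_8 on the vertex set. Then K (dimension 3) consists of the simplices:

  0-simplices (9): [v_0], [v_1], [v_2], [v_3], [v_4], [v_5], [v_6], [v_7], [v_8]
  1-simplices (24): (24 of them)
  2-simplices (21): (21 of them)
  3-simplices (4): [v_1,v_3,v_4,v_6], [v_2,v_4,v_5,v_6], [v_2,v_4,v_5,v_7], [v_3,v_4,v_5,v_6]

giving chain groups C_0 ≅ Z^9, C_1 ≅ Z^24, C_2 ≅ Z^21, C_3 ≅ Z^4.

Boundary ∂_1: C_1 → C_0 sends each edge [p,q] (with p < q) to q − p. For instance
  ∂[v_3,v_5] = [v_5] − [v_3].
As a 9×24 matrix over Z this has rank 8, with invariant factors (1,1,1,1,1,1,1,1).

The boundary map ∂_2: C_2 → C_1 sends each 2-simplex [p,q,r] to [q,r] − [p,r] + [p,q]. For instance
  ∂[v_2,v_5,v_7] = [v_5,v_7] − [v_2,v_7] + [v_2,v_5],
  ∂[v_0,v_1,v_3] = [v_1,v_3] − [v_0,v_3] + [v_0,v_1].
The resulting 24×21 matrix has rank 16, and its Smith normal form has invariant factors (1,1,1,1,1,1,1,1,1,1,1,1,1,1,1,1).

∂_3: C_3 → C_2 sends each 3-simplex σ to the alternating sum Σ_i (−1)^i (σ with its i-th vertex removed). For instance
  ∂[v_2,v_4,v_5,v_7] = [v_4,v_5,v_7] − [v_2,v_5,v_7] + [v_2,v_4,v_7] − [v_2,v_4,v_5],
  ∂[v_1,v_3,v_4,v_6] = [v_3,v_4,v_6] − [v_1,v_4,v_6] + [v_1,v_3,v_6] − [v_1,v_3,v_4].
The 21×4 boundary matrix has rank 4 and Smith normal form diag(1,1,1,1).

Computing H_k = (kernel of ∂_k) / (image of ∂_{k+1}):

  H_0: rank C_0 − rank ∂_1 = 9 − 8 = 1, and the invariant factors of ∂_1 are all 1, so H_0 = Z.
  H_1: rank ker ∂_1 − rank ∂_2 = (24 − 8) − 16 = 0, and the invariant factors of ∂_2 are all 1, so H_1 = 0.
  H_2: rank ker ∂_2 − rank ∂_3 = (21 − 16) − 4 = 1, and the invariant factors of ∂_3 are all 1, so H_2 = Z.
  H_3: rank ker ∂_3 − rank ∂_4 = (4 − 4) − 0 = 0, and there is no ∂_4, so H_3 = 0.

H_0 ≅ Z,  H_1 = 0,  H_2 ≅ Z,  H_3 = 0.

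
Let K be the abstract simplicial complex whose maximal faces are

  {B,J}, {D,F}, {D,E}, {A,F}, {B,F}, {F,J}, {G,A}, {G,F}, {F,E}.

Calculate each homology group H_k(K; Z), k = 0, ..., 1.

Take the total order A < B < D < E < F < G < J on the vertex set. Then K (dimension 1) consists of the simplices:

  0-simplices (7): A, B, D, E, F, G, J
  1-simplices (9): AF, AG, BF, BJ, DE, DF, EF, FG, FJ

Hence C_0 ≅ Z^7, C_1 ≅ Z^9.

Boundary ∂_1: C_1 → C_0 maps an edge to its endpoints' difference, ∂[p,q] = q − p. For instance
  ∂AG = G − A.
This gives a 7×9 integer matrix of rank 6; reducing to Smith normal form yields diagonal entries (1,1,1,1,1,1).

Computing H_k = (kernel of ∂_k) / (image of ∂_{k+1}):

  H_0: rank C_0 − rank ∂_1 = 7 − 6 = 1, and the invariant factors of ∂_1 are all 1, so H_0 ≅ Z.
  H_1: rank ker ∂_1 − rank ∂_2 = (9 − 6) − 0 = 3, and there is no ∂_2, so H_1 ≅ Z^3.

(K is a triangulation of a wedge of 3 circles.)

H_0 ≅ Z,  H_1 ≅ Z^3.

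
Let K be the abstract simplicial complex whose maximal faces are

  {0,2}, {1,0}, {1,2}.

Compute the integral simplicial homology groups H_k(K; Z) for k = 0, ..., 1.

Take the total order 0 < 1 < 2 on the vertex set. Then K (dimension 1) consists of the simplices:

  0-simplices (3): [0], [1], [2]
  1-simplices (3): [0,1], [0,2], [1,2]

giving chain groups C_0 ≅ Z^3, C_1 ≅ Z^3.

Boundary ∂_1: C_1 → C_0 is given by ∂[p,q] = [q] − [p]. For instance
  ∂[1,2] = [2] − [1].
This gives a 3×3 integer matrix of rank 2; reducing to Smith normal form yields diagonal entries (1,1).

Reading off H_k = ker ∂_k / im ∂_{k+1}:

  H_0: rank C_0 − rank ∂_1 = 3 − 2 = 1, and the invariant factors of ∂_1 are all 1, so H_0 ≅ Z.
  H_1: rank ker ∂_1 − rank ∂_2 = (3 − 2) − 0 = 1, and there is no ∂_2, so H_1 ≅ Z.

H_0 ≅ Z,  H_1 ≅ Z.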